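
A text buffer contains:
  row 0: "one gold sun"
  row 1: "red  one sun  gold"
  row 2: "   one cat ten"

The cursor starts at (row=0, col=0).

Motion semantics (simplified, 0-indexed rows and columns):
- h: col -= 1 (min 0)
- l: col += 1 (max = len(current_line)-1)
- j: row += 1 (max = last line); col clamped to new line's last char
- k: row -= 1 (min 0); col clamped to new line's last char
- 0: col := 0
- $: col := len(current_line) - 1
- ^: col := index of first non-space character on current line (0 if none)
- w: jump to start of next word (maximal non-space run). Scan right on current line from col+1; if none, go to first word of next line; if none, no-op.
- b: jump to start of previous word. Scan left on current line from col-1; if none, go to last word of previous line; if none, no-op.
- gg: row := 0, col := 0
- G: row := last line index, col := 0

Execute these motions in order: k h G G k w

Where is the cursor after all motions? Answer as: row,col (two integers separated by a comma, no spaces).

Answer: 1,5

Derivation:
After 1 (k): row=0 col=0 char='o'
After 2 (h): row=0 col=0 char='o'
After 3 (G): row=2 col=0 char='_'
After 4 (G): row=2 col=0 char='_'
After 5 (k): row=1 col=0 char='r'
After 6 (w): row=1 col=5 char='o'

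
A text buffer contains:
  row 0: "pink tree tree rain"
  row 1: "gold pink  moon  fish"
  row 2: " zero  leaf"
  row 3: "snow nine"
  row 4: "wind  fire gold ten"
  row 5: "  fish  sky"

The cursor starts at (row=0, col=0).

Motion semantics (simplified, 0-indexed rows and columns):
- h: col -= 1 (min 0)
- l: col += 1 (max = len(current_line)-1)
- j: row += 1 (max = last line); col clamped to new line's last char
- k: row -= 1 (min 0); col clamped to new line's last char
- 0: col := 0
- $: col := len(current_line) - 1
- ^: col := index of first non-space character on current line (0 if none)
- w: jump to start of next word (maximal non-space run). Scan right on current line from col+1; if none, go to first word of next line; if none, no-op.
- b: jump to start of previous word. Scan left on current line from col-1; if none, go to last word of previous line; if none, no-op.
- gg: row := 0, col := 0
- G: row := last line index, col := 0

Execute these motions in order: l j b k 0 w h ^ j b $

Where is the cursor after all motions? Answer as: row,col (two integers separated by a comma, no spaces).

After 1 (l): row=0 col=1 char='i'
After 2 (j): row=1 col=1 char='o'
After 3 (b): row=1 col=0 char='g'
After 4 (k): row=0 col=0 char='p'
After 5 (0): row=0 col=0 char='p'
After 6 (w): row=0 col=5 char='t'
After 7 (h): row=0 col=4 char='_'
After 8 (^): row=0 col=0 char='p'
After 9 (j): row=1 col=0 char='g'
After 10 (b): row=0 col=15 char='r'
After 11 ($): row=0 col=18 char='n'

Answer: 0,18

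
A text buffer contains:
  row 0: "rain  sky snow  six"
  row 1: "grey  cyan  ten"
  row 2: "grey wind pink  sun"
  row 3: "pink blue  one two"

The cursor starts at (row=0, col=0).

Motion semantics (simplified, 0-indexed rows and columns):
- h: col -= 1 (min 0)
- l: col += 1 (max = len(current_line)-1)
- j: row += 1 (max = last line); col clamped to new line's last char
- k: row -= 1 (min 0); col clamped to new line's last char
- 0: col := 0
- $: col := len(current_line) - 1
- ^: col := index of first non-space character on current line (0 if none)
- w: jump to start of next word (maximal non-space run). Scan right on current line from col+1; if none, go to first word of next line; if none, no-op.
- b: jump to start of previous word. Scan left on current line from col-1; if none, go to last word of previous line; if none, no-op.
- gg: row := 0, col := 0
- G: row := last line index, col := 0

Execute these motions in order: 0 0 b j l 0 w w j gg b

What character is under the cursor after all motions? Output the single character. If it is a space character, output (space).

After 1 (0): row=0 col=0 char='r'
After 2 (0): row=0 col=0 char='r'
After 3 (b): row=0 col=0 char='r'
After 4 (j): row=1 col=0 char='g'
After 5 (l): row=1 col=1 char='r'
After 6 (0): row=1 col=0 char='g'
After 7 (w): row=1 col=6 char='c'
After 8 (w): row=1 col=12 char='t'
After 9 (j): row=2 col=12 char='n'
After 10 (gg): row=0 col=0 char='r'
After 11 (b): row=0 col=0 char='r'

Answer: r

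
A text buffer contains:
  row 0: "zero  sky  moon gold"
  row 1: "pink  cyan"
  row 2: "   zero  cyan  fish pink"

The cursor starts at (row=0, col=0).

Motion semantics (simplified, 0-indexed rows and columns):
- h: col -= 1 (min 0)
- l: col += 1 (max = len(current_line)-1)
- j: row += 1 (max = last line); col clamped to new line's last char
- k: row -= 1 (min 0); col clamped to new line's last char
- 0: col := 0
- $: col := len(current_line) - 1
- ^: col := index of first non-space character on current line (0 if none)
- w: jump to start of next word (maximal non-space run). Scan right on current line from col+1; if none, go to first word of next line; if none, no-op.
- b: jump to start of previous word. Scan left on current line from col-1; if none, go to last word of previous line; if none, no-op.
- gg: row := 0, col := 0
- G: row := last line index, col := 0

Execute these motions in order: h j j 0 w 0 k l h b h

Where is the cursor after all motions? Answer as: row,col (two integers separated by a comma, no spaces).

Answer: 0,15

Derivation:
After 1 (h): row=0 col=0 char='z'
After 2 (j): row=1 col=0 char='p'
After 3 (j): row=2 col=0 char='_'
After 4 (0): row=2 col=0 char='_'
After 5 (w): row=2 col=3 char='z'
After 6 (0): row=2 col=0 char='_'
After 7 (k): row=1 col=0 char='p'
After 8 (l): row=1 col=1 char='i'
After 9 (h): row=1 col=0 char='p'
After 10 (b): row=0 col=16 char='g'
After 11 (h): row=0 col=15 char='_'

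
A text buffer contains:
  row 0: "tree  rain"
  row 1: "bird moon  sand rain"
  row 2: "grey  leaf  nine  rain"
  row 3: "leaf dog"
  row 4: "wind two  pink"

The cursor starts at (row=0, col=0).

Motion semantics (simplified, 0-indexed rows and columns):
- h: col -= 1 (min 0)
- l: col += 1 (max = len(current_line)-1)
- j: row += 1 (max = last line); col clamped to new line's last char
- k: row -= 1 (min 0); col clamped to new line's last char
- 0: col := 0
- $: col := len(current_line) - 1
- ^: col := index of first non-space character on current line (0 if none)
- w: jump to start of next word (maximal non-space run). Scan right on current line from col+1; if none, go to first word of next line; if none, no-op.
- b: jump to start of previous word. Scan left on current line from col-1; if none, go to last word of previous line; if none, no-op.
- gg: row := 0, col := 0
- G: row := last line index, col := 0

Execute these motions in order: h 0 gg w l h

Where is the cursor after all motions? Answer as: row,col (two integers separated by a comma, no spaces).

After 1 (h): row=0 col=0 char='t'
After 2 (0): row=0 col=0 char='t'
After 3 (gg): row=0 col=0 char='t'
After 4 (w): row=0 col=6 char='r'
After 5 (l): row=0 col=7 char='a'
After 6 (h): row=0 col=6 char='r'

Answer: 0,6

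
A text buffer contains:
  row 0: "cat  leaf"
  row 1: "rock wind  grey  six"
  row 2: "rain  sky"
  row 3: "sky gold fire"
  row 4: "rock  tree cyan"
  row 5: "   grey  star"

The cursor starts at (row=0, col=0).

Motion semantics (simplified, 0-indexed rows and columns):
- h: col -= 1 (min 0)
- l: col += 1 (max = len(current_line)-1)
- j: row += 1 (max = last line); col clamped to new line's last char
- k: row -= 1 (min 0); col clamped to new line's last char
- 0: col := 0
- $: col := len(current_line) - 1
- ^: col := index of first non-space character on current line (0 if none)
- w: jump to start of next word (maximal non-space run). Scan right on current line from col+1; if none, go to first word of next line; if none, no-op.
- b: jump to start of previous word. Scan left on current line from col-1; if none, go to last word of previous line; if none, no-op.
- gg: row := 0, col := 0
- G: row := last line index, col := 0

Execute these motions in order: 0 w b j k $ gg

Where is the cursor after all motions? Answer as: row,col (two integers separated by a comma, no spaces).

Answer: 0,0

Derivation:
After 1 (0): row=0 col=0 char='c'
After 2 (w): row=0 col=5 char='l'
After 3 (b): row=0 col=0 char='c'
After 4 (j): row=1 col=0 char='r'
After 5 (k): row=0 col=0 char='c'
After 6 ($): row=0 col=8 char='f'
After 7 (gg): row=0 col=0 char='c'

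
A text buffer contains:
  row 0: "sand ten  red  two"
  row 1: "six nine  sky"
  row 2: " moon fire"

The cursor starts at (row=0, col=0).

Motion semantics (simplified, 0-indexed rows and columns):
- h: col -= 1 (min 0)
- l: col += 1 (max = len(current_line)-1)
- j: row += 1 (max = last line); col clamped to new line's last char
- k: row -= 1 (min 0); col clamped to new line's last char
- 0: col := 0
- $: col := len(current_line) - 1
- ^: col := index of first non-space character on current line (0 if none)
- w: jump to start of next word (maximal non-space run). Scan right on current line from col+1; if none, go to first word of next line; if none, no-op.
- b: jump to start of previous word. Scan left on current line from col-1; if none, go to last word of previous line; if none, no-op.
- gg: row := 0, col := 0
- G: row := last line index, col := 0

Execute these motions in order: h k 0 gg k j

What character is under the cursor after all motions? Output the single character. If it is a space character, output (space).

Answer: s

Derivation:
After 1 (h): row=0 col=0 char='s'
After 2 (k): row=0 col=0 char='s'
After 3 (0): row=0 col=0 char='s'
After 4 (gg): row=0 col=0 char='s'
After 5 (k): row=0 col=0 char='s'
After 6 (j): row=1 col=0 char='s'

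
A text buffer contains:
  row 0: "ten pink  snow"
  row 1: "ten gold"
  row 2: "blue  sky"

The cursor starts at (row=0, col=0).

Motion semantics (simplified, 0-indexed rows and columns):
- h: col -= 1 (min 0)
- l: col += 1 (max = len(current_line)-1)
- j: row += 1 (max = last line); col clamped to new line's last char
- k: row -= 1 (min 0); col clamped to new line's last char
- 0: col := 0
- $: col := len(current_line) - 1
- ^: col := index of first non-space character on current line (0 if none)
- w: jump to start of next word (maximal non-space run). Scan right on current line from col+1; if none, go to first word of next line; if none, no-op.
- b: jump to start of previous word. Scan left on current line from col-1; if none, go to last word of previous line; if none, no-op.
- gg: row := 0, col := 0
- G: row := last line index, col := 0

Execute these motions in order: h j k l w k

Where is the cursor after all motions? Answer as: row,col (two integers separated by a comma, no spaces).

Answer: 0,4

Derivation:
After 1 (h): row=0 col=0 char='t'
After 2 (j): row=1 col=0 char='t'
After 3 (k): row=0 col=0 char='t'
After 4 (l): row=0 col=1 char='e'
After 5 (w): row=0 col=4 char='p'
After 6 (k): row=0 col=4 char='p'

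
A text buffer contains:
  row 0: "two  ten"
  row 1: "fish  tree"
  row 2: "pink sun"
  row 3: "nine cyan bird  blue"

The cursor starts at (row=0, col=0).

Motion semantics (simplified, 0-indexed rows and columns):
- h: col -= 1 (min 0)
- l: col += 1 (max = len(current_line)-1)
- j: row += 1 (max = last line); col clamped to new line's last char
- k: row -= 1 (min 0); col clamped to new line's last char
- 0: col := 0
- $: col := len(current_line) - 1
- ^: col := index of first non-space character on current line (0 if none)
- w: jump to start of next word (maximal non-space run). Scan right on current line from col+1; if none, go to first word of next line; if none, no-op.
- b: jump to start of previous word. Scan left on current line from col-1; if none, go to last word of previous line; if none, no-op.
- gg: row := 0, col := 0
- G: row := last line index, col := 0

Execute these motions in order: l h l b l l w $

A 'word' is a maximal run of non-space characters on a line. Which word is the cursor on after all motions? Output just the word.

Answer: ten

Derivation:
After 1 (l): row=0 col=1 char='w'
After 2 (h): row=0 col=0 char='t'
After 3 (l): row=0 col=1 char='w'
After 4 (b): row=0 col=0 char='t'
After 5 (l): row=0 col=1 char='w'
After 6 (l): row=0 col=2 char='o'
After 7 (w): row=0 col=5 char='t'
After 8 ($): row=0 col=7 char='n'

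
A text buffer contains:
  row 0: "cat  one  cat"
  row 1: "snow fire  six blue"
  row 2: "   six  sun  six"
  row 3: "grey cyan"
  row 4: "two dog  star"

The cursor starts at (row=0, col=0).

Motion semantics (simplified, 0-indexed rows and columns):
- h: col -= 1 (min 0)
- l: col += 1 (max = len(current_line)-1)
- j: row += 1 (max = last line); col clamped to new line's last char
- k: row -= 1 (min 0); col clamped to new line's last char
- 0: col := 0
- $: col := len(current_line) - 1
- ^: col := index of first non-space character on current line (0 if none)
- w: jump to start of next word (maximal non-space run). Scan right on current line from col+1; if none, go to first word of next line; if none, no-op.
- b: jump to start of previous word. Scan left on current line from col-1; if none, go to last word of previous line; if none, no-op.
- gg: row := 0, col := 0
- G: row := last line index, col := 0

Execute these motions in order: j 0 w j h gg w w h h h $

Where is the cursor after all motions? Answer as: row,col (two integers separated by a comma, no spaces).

Answer: 0,12

Derivation:
After 1 (j): row=1 col=0 char='s'
After 2 (0): row=1 col=0 char='s'
After 3 (w): row=1 col=5 char='f'
After 4 (j): row=2 col=5 char='x'
After 5 (h): row=2 col=4 char='i'
After 6 (gg): row=0 col=0 char='c'
After 7 (w): row=0 col=5 char='o'
After 8 (w): row=0 col=10 char='c'
After 9 (h): row=0 col=9 char='_'
After 10 (h): row=0 col=8 char='_'
After 11 (h): row=0 col=7 char='e'
After 12 ($): row=0 col=12 char='t'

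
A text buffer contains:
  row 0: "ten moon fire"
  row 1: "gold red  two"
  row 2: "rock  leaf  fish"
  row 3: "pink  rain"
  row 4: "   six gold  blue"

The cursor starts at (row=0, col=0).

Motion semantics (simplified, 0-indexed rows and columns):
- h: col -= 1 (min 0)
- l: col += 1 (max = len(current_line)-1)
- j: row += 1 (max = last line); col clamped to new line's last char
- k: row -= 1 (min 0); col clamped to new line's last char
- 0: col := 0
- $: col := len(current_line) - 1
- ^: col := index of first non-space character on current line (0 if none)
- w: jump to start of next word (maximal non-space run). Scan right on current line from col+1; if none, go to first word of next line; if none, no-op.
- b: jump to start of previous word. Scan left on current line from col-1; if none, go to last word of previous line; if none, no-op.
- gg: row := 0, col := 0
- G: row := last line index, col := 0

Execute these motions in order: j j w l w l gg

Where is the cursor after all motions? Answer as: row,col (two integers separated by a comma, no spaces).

Answer: 0,0

Derivation:
After 1 (j): row=1 col=0 char='g'
After 2 (j): row=2 col=0 char='r'
After 3 (w): row=2 col=6 char='l'
After 4 (l): row=2 col=7 char='e'
After 5 (w): row=2 col=12 char='f'
After 6 (l): row=2 col=13 char='i'
After 7 (gg): row=0 col=0 char='t'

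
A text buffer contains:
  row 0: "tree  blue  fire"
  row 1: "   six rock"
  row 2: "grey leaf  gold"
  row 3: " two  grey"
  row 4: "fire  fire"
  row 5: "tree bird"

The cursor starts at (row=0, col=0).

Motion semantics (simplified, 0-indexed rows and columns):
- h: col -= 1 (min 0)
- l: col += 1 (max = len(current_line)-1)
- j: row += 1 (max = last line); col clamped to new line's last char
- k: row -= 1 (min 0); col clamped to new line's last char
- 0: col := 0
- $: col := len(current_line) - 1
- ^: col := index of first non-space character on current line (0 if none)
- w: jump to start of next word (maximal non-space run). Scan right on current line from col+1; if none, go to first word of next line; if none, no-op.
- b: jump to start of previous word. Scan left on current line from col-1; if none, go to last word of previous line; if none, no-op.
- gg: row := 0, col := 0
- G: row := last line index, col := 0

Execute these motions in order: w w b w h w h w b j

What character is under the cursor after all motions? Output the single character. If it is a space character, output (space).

Answer: (space)

Derivation:
After 1 (w): row=0 col=6 char='b'
After 2 (w): row=0 col=12 char='f'
After 3 (b): row=0 col=6 char='b'
After 4 (w): row=0 col=12 char='f'
After 5 (h): row=0 col=11 char='_'
After 6 (w): row=0 col=12 char='f'
After 7 (h): row=0 col=11 char='_'
After 8 (w): row=0 col=12 char='f'
After 9 (b): row=0 col=6 char='b'
After 10 (j): row=1 col=6 char='_'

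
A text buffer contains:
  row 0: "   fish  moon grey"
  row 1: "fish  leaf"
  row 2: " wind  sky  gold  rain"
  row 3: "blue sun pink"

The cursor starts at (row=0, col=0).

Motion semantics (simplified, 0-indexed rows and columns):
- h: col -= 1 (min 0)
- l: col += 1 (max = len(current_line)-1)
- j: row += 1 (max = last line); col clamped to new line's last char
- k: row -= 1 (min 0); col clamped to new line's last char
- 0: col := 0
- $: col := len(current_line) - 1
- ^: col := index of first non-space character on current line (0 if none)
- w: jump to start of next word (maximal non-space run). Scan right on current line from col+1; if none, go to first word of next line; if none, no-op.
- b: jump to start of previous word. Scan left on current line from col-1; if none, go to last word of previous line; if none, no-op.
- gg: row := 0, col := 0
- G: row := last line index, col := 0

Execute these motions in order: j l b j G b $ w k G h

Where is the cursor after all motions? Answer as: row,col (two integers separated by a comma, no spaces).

Answer: 3,0

Derivation:
After 1 (j): row=1 col=0 char='f'
After 2 (l): row=1 col=1 char='i'
After 3 (b): row=1 col=0 char='f'
After 4 (j): row=2 col=0 char='_'
After 5 (G): row=3 col=0 char='b'
After 6 (b): row=2 col=18 char='r'
After 7 ($): row=2 col=21 char='n'
After 8 (w): row=3 col=0 char='b'
After 9 (k): row=2 col=0 char='_'
After 10 (G): row=3 col=0 char='b'
After 11 (h): row=3 col=0 char='b'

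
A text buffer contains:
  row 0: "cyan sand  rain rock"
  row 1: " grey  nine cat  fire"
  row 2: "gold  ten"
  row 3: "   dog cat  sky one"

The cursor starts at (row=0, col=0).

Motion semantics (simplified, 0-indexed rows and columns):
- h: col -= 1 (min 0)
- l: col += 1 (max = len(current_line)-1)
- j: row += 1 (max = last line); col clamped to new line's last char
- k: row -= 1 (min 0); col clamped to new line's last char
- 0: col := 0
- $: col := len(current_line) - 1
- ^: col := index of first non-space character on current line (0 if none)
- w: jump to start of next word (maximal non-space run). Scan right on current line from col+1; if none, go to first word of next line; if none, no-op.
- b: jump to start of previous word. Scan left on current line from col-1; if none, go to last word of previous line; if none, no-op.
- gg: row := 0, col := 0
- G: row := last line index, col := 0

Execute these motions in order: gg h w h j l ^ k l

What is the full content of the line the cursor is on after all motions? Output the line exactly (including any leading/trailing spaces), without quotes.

After 1 (gg): row=0 col=0 char='c'
After 2 (h): row=0 col=0 char='c'
After 3 (w): row=0 col=5 char='s'
After 4 (h): row=0 col=4 char='_'
After 5 (j): row=1 col=4 char='y'
After 6 (l): row=1 col=5 char='_'
After 7 (^): row=1 col=1 char='g'
After 8 (k): row=0 col=1 char='y'
After 9 (l): row=0 col=2 char='a'

Answer: cyan sand  rain rock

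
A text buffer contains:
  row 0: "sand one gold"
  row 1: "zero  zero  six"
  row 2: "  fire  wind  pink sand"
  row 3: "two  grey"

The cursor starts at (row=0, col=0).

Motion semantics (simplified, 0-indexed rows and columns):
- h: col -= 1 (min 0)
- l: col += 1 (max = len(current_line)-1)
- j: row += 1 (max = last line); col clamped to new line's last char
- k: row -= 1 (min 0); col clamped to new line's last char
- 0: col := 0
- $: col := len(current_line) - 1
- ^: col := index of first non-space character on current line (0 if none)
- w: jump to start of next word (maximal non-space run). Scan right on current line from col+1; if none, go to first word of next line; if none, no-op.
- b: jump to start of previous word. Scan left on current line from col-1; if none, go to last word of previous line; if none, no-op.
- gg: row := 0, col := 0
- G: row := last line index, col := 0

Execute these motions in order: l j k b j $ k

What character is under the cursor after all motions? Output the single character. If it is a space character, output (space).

Answer: d

Derivation:
After 1 (l): row=0 col=1 char='a'
After 2 (j): row=1 col=1 char='e'
After 3 (k): row=0 col=1 char='a'
After 4 (b): row=0 col=0 char='s'
After 5 (j): row=1 col=0 char='z'
After 6 ($): row=1 col=14 char='x'
After 7 (k): row=0 col=12 char='d'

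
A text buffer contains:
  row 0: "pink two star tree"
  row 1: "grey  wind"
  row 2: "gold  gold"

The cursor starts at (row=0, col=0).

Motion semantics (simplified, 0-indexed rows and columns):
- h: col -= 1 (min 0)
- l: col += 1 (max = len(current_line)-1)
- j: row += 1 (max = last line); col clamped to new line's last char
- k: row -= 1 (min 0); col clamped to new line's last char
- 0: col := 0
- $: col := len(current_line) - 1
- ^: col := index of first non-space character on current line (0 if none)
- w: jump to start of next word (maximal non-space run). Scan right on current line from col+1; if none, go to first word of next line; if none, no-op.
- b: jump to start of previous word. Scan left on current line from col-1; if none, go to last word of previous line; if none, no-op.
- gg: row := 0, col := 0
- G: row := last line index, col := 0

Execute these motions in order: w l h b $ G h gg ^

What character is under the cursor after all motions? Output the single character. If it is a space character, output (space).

Answer: p

Derivation:
After 1 (w): row=0 col=5 char='t'
After 2 (l): row=0 col=6 char='w'
After 3 (h): row=0 col=5 char='t'
After 4 (b): row=0 col=0 char='p'
After 5 ($): row=0 col=17 char='e'
After 6 (G): row=2 col=0 char='g'
After 7 (h): row=2 col=0 char='g'
After 8 (gg): row=0 col=0 char='p'
After 9 (^): row=0 col=0 char='p'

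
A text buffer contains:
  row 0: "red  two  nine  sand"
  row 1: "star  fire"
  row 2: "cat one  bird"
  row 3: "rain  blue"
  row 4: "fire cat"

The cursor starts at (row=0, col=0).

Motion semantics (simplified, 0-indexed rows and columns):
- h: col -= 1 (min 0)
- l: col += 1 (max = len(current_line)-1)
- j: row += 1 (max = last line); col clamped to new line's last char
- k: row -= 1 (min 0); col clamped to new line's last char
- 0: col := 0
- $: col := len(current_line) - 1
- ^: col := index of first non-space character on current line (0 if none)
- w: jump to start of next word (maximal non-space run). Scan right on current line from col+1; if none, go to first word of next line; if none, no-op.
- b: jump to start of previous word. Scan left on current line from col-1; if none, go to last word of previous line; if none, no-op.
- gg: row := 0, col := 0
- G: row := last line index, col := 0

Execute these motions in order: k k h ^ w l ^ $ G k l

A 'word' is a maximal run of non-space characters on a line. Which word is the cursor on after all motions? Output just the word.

Answer: rain

Derivation:
After 1 (k): row=0 col=0 char='r'
After 2 (k): row=0 col=0 char='r'
After 3 (h): row=0 col=0 char='r'
After 4 (^): row=0 col=0 char='r'
After 5 (w): row=0 col=5 char='t'
After 6 (l): row=0 col=6 char='w'
After 7 (^): row=0 col=0 char='r'
After 8 ($): row=0 col=19 char='d'
After 9 (G): row=4 col=0 char='f'
After 10 (k): row=3 col=0 char='r'
After 11 (l): row=3 col=1 char='a'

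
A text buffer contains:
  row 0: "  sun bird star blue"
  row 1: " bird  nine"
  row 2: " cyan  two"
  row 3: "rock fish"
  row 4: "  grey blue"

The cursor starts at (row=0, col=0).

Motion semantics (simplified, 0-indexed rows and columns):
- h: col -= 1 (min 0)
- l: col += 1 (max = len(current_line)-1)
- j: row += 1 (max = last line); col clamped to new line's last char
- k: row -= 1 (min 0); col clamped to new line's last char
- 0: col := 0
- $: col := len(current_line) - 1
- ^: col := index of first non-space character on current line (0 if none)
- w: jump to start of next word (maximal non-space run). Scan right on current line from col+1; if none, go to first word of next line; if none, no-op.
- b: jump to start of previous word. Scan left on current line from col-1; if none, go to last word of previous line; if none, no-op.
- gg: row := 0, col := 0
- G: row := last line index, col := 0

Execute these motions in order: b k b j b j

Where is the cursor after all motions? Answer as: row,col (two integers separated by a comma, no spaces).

Answer: 1,10

Derivation:
After 1 (b): row=0 col=0 char='_'
After 2 (k): row=0 col=0 char='_'
After 3 (b): row=0 col=0 char='_'
After 4 (j): row=1 col=0 char='_'
After 5 (b): row=0 col=16 char='b'
After 6 (j): row=1 col=10 char='e'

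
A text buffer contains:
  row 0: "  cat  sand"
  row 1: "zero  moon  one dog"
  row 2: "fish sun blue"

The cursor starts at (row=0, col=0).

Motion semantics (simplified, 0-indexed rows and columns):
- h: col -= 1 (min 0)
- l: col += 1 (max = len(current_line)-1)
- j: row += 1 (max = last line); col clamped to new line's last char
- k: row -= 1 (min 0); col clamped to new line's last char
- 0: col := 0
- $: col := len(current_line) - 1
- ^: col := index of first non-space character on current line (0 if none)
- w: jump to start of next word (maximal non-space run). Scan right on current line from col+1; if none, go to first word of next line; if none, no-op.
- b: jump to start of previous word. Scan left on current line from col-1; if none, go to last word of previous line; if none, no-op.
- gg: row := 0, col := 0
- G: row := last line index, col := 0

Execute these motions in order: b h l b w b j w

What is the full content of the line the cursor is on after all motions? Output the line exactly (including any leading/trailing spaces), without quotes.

After 1 (b): row=0 col=0 char='_'
After 2 (h): row=0 col=0 char='_'
After 3 (l): row=0 col=1 char='_'
After 4 (b): row=0 col=1 char='_'
After 5 (w): row=0 col=2 char='c'
After 6 (b): row=0 col=2 char='c'
After 7 (j): row=1 col=2 char='r'
After 8 (w): row=1 col=6 char='m'

Answer: zero  moon  one dog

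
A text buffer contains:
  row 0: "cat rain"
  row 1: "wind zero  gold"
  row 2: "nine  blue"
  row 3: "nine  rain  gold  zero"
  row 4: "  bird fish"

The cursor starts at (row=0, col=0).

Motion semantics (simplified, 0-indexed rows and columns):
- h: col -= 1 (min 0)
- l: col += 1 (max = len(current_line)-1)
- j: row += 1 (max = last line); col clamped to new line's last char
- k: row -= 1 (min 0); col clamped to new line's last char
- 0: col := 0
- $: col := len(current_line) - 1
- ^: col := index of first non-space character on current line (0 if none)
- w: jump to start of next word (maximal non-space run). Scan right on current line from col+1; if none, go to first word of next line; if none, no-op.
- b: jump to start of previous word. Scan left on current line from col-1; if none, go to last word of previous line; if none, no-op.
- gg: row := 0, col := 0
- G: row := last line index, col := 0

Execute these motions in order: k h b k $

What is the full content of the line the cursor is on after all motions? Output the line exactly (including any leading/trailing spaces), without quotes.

Answer: cat rain

Derivation:
After 1 (k): row=0 col=0 char='c'
After 2 (h): row=0 col=0 char='c'
After 3 (b): row=0 col=0 char='c'
After 4 (k): row=0 col=0 char='c'
After 5 ($): row=0 col=7 char='n'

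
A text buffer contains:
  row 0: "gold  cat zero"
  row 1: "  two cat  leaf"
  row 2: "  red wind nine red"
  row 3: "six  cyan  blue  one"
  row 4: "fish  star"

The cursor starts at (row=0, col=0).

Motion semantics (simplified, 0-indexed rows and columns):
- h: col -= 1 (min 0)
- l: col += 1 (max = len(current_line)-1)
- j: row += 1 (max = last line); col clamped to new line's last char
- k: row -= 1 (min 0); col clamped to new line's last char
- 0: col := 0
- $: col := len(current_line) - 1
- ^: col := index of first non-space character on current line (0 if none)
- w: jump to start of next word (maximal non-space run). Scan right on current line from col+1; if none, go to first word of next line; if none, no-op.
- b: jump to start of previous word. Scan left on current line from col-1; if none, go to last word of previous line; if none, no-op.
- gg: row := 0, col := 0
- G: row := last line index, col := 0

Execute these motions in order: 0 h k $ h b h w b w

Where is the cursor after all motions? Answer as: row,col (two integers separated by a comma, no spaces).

Answer: 0,10

Derivation:
After 1 (0): row=0 col=0 char='g'
After 2 (h): row=0 col=0 char='g'
After 3 (k): row=0 col=0 char='g'
After 4 ($): row=0 col=13 char='o'
After 5 (h): row=0 col=12 char='r'
After 6 (b): row=0 col=10 char='z'
After 7 (h): row=0 col=9 char='_'
After 8 (w): row=0 col=10 char='z'
After 9 (b): row=0 col=6 char='c'
After 10 (w): row=0 col=10 char='z'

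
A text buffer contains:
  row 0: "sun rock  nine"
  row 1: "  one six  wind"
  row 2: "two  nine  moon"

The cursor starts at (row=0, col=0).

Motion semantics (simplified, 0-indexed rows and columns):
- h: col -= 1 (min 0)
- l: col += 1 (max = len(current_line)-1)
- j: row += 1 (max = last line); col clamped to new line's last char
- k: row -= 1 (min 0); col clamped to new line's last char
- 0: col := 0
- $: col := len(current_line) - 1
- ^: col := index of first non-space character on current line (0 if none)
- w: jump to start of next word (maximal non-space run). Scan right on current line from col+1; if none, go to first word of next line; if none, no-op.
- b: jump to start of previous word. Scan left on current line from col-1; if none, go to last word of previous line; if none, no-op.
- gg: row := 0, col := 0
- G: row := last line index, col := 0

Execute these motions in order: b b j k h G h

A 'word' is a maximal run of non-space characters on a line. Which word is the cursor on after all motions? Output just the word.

After 1 (b): row=0 col=0 char='s'
After 2 (b): row=0 col=0 char='s'
After 3 (j): row=1 col=0 char='_'
After 4 (k): row=0 col=0 char='s'
After 5 (h): row=0 col=0 char='s'
After 6 (G): row=2 col=0 char='t'
After 7 (h): row=2 col=0 char='t'

Answer: two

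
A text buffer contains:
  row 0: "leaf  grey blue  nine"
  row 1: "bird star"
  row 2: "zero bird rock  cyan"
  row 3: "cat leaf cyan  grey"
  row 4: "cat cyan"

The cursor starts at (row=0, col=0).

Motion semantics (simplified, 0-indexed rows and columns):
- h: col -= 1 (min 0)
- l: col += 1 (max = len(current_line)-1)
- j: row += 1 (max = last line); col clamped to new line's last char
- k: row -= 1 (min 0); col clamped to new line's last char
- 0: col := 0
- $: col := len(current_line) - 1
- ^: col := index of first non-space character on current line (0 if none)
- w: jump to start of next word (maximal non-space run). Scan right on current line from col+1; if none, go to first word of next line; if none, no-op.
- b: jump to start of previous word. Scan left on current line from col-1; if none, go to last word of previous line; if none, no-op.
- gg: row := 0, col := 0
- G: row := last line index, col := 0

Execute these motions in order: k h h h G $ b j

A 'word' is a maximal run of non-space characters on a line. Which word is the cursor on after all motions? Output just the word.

After 1 (k): row=0 col=0 char='l'
After 2 (h): row=0 col=0 char='l'
After 3 (h): row=0 col=0 char='l'
After 4 (h): row=0 col=0 char='l'
After 5 (G): row=4 col=0 char='c'
After 6 ($): row=4 col=7 char='n'
After 7 (b): row=4 col=4 char='c'
After 8 (j): row=4 col=4 char='c'

Answer: cyan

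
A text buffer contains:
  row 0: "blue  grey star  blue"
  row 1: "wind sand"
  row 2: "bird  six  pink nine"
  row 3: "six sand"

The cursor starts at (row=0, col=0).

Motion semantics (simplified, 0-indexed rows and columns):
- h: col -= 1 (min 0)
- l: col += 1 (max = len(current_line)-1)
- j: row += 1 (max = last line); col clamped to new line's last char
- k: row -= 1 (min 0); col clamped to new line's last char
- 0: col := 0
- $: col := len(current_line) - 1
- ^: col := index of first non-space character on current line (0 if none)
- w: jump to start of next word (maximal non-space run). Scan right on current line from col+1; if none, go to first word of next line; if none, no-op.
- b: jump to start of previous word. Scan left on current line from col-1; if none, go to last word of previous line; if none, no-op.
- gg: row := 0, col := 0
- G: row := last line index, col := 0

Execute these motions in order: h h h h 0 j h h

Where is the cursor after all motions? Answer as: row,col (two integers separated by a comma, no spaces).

After 1 (h): row=0 col=0 char='b'
After 2 (h): row=0 col=0 char='b'
After 3 (h): row=0 col=0 char='b'
After 4 (h): row=0 col=0 char='b'
After 5 (0): row=0 col=0 char='b'
After 6 (j): row=1 col=0 char='w'
After 7 (h): row=1 col=0 char='w'
After 8 (h): row=1 col=0 char='w'

Answer: 1,0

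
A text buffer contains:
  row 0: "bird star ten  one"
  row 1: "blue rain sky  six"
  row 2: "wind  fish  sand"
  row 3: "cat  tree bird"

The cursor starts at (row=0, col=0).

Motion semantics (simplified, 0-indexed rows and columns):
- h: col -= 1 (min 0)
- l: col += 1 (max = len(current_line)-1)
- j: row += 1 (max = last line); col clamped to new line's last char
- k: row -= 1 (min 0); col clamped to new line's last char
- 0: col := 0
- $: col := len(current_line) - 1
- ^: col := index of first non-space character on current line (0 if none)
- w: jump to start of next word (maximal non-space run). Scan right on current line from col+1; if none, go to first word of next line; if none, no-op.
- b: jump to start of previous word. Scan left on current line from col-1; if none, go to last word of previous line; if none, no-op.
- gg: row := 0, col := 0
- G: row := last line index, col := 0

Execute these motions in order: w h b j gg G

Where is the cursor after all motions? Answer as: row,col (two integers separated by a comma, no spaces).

Answer: 3,0

Derivation:
After 1 (w): row=0 col=5 char='s'
After 2 (h): row=0 col=4 char='_'
After 3 (b): row=0 col=0 char='b'
After 4 (j): row=1 col=0 char='b'
After 5 (gg): row=0 col=0 char='b'
After 6 (G): row=3 col=0 char='c'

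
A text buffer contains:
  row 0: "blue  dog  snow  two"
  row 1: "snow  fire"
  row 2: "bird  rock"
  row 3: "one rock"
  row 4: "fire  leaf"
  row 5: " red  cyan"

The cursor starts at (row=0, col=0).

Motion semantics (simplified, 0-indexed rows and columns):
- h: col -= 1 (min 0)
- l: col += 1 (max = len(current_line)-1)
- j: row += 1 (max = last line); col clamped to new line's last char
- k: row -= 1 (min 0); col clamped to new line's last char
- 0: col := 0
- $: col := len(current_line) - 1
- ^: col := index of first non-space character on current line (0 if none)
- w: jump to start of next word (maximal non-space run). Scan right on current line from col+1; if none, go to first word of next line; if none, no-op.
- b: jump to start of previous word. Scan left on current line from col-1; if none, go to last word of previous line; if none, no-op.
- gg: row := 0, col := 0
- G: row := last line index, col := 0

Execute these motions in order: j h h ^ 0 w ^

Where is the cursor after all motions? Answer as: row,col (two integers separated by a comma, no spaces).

Answer: 1,0

Derivation:
After 1 (j): row=1 col=0 char='s'
After 2 (h): row=1 col=0 char='s'
After 3 (h): row=1 col=0 char='s'
After 4 (^): row=1 col=0 char='s'
After 5 (0): row=1 col=0 char='s'
After 6 (w): row=1 col=6 char='f'
After 7 (^): row=1 col=0 char='s'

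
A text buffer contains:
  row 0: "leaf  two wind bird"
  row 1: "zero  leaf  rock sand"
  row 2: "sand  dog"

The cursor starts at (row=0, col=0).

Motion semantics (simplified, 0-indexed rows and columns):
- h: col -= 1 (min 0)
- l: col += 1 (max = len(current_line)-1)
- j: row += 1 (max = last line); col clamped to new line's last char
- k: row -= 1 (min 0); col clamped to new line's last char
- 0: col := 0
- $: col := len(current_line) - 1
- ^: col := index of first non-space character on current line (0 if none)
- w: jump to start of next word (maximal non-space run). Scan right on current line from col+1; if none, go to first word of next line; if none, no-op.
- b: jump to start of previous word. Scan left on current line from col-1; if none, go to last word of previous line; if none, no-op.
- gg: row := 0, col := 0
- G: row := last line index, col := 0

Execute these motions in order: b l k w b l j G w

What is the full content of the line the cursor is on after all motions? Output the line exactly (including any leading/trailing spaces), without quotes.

After 1 (b): row=0 col=0 char='l'
After 2 (l): row=0 col=1 char='e'
After 3 (k): row=0 col=1 char='e'
After 4 (w): row=0 col=6 char='t'
After 5 (b): row=0 col=0 char='l'
After 6 (l): row=0 col=1 char='e'
After 7 (j): row=1 col=1 char='e'
After 8 (G): row=2 col=0 char='s'
After 9 (w): row=2 col=6 char='d'

Answer: sand  dog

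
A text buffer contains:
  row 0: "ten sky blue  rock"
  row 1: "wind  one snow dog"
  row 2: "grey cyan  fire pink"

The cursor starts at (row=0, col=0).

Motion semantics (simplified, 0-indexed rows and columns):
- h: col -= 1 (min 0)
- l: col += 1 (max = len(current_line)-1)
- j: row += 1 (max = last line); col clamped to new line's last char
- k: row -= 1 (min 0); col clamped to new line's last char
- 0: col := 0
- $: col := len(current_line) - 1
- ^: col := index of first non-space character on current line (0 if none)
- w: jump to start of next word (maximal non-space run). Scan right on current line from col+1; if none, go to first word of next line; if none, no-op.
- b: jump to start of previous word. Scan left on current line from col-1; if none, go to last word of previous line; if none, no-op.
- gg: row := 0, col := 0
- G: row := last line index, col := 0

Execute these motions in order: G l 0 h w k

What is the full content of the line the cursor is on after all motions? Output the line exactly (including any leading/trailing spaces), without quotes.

Answer: wind  one snow dog

Derivation:
After 1 (G): row=2 col=0 char='g'
After 2 (l): row=2 col=1 char='r'
After 3 (0): row=2 col=0 char='g'
After 4 (h): row=2 col=0 char='g'
After 5 (w): row=2 col=5 char='c'
After 6 (k): row=1 col=5 char='_'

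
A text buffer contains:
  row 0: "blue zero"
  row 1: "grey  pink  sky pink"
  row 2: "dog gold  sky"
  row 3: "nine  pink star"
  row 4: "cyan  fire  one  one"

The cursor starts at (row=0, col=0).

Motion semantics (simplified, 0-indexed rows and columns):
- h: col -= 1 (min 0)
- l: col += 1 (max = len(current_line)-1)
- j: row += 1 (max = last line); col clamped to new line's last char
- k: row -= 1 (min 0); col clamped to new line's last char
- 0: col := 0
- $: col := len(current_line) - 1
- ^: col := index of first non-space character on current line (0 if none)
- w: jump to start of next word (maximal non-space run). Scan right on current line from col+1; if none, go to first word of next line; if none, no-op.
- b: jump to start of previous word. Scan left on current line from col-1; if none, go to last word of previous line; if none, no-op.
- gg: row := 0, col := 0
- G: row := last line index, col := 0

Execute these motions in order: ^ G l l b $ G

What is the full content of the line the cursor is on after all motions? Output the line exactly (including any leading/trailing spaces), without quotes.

Answer: cyan  fire  one  one

Derivation:
After 1 (^): row=0 col=0 char='b'
After 2 (G): row=4 col=0 char='c'
After 3 (l): row=4 col=1 char='y'
After 4 (l): row=4 col=2 char='a'
After 5 (b): row=4 col=0 char='c'
After 6 ($): row=4 col=19 char='e'
After 7 (G): row=4 col=0 char='c'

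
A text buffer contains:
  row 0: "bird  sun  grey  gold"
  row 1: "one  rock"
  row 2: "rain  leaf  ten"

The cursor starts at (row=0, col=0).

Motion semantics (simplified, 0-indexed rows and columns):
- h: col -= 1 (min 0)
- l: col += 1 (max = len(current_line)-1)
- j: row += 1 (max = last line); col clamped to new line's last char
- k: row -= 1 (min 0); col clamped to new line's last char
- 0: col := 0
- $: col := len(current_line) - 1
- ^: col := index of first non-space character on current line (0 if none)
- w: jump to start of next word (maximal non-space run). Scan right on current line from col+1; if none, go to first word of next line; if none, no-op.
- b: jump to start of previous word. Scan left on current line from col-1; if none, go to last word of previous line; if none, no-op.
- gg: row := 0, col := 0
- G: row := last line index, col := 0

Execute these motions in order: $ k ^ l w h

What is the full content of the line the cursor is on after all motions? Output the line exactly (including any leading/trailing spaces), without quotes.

After 1 ($): row=0 col=20 char='d'
After 2 (k): row=0 col=20 char='d'
After 3 (^): row=0 col=0 char='b'
After 4 (l): row=0 col=1 char='i'
After 5 (w): row=0 col=6 char='s'
After 6 (h): row=0 col=5 char='_'

Answer: bird  sun  grey  gold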